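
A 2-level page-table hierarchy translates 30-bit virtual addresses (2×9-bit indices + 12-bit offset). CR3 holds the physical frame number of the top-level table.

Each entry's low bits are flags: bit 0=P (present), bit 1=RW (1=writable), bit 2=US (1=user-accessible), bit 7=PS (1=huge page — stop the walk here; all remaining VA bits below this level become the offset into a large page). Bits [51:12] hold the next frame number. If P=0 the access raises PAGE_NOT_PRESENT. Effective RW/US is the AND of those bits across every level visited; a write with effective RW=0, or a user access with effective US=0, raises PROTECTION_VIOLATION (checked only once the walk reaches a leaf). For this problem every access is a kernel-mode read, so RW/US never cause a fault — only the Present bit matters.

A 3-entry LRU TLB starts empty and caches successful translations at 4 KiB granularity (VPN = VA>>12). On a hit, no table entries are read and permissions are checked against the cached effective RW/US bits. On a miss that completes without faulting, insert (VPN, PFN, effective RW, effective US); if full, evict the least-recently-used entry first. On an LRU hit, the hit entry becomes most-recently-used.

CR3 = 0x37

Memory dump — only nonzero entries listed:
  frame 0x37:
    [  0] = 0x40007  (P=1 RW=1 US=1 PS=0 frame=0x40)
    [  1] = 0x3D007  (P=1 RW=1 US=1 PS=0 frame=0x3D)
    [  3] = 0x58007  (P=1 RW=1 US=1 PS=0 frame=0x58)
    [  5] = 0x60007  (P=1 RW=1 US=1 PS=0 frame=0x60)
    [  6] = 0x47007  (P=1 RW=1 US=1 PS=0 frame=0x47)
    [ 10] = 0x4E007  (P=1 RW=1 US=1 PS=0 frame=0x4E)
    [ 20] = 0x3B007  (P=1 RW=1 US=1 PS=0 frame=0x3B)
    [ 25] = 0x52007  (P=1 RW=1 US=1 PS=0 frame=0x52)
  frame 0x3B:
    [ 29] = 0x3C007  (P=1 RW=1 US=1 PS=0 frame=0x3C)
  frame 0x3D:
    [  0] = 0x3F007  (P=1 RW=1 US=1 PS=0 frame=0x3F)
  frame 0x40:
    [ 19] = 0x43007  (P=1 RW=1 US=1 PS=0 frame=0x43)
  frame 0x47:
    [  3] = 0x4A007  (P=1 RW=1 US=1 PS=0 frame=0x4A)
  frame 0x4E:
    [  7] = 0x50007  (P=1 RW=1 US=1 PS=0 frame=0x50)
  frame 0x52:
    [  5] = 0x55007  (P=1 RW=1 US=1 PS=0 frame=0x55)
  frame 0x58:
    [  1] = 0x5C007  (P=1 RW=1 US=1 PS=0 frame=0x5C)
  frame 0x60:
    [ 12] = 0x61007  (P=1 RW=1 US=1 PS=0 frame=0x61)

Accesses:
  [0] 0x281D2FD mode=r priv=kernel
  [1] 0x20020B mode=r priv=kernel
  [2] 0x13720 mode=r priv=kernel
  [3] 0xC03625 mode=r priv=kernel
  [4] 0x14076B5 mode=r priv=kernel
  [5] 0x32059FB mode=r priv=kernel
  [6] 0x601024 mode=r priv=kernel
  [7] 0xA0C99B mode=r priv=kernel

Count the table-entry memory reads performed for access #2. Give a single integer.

Trace:
#0 VA=0x281D2FD (r,kernel):
  L0 @0x37[20] → 0x3B007  P=1,RW=1,US=1,PS=0
  L1 @0x3B[29] → 0x3C007  P=1,RW=1,US=1,PS=0
  ⇒ phys 0x3C2FD  [2 reads]
#1 VA=0x20020B (r,kernel):
  L0 @0x37[1] → 0x3D007  P=1,RW=1,US=1,PS=0
  L1 @0x3D[0] → 0x3F007  P=1,RW=1,US=1,PS=0
  ⇒ phys 0x3F20B  [2 reads]
#2 VA=0x13720 (r,kernel):
  L0 @0x37[0] → 0x40007  P=1,RW=1,US=1,PS=0
  L1 @0x40[19] → 0x43007  P=1,RW=1,US=1,PS=0
  ⇒ phys 0x43720  [2 reads]
#3 VA=0xC03625 (r,kernel):
  L0 @0x37[6] → 0x47007  P=1,RW=1,US=1,PS=0
  L1 @0x47[3] → 0x4A007  P=1,RW=1,US=1,PS=0
  ⇒ phys 0x4A625  [2 reads]
#4 VA=0x14076B5 (r,kernel):
  L0 @0x37[10] → 0x4E007  P=1,RW=1,US=1,PS=0
  L1 @0x4E[7] → 0x50007  P=1,RW=1,US=1,PS=0
  ⇒ phys 0x506B5  [2 reads]
#5 VA=0x32059FB (r,kernel):
  L0 @0x37[25] → 0x52007  P=1,RW=1,US=1,PS=0
  L1 @0x52[5] → 0x55007  P=1,RW=1,US=1,PS=0
  ⇒ phys 0x559FB  [2 reads]
#6 VA=0x601024 (r,kernel):
  L0 @0x37[3] → 0x58007  P=1,RW=1,US=1,PS=0
  L1 @0x58[1] → 0x5C007  P=1,RW=1,US=1,PS=0
  ⇒ phys 0x5C024  [2 reads]
#7 VA=0xA0C99B (r,kernel):
  L0 @0x37[5] → 0x60007  P=1,RW=1,US=1,PS=0
  L1 @0x60[12] → 0x61007  P=1,RW=1,US=1,PS=0
  ⇒ phys 0x6199B  [2 reads]

Entries read for #2: 2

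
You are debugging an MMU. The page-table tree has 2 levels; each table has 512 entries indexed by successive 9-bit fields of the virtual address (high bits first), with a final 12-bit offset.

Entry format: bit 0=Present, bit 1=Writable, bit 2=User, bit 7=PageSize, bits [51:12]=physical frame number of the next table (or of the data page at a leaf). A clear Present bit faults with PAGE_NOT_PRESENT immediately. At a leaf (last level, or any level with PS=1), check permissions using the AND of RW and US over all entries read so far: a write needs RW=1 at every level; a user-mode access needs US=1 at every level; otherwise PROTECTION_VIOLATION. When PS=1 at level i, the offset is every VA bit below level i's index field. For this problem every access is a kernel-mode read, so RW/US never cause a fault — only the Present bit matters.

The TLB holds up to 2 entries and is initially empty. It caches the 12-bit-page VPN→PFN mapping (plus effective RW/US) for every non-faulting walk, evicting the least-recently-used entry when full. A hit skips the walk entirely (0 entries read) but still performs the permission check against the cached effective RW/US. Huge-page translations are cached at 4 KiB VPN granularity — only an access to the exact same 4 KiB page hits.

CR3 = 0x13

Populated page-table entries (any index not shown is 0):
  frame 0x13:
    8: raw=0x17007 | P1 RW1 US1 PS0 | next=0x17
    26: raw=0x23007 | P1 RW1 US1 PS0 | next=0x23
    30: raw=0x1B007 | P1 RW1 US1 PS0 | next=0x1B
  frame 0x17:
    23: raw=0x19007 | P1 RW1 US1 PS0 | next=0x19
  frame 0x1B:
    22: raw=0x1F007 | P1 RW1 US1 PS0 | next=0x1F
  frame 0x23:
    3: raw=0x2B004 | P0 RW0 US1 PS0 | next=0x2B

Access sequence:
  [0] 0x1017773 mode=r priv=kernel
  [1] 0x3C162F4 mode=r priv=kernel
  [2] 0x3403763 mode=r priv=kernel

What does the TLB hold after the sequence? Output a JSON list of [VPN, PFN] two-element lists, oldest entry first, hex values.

Per-access translation:
#0 VA=0x1017773 (r,kernel):
  L0: frame=0x13 idx=8 entry=0x17007 [P=1 RW=1 US=1 PS=0]
  L1: frame=0x17 idx=23 entry=0x19007 [P=1 RW=1 US=1 PS=0]
  ⇒ phys 0x19773  [2 reads]
#1 VA=0x3C162F4 (r,kernel):
  L0: frame=0x13 idx=30 entry=0x1B007 [P=1 RW=1 US=1 PS=0]
  L1: frame=0x1B idx=22 entry=0x1F007 [P=1 RW=1 US=1 PS=0]
  ⇒ phys 0x1F2F4  [2 reads]
#2 VA=0x3403763 (r,kernel):
  L0: frame=0x13 idx=26 entry=0x23007 [P=1 RW=1 US=1 PS=0]
  L1: frame=0x23 idx=3 entry=0x2B004 [P=0 RW=0 US=1 PS=0]
  ✗ PAGE_NOT_PRESENT  [2 reads]

TLB: [["0x1017", "0x19"], ["0x3C16", "0x1F"]]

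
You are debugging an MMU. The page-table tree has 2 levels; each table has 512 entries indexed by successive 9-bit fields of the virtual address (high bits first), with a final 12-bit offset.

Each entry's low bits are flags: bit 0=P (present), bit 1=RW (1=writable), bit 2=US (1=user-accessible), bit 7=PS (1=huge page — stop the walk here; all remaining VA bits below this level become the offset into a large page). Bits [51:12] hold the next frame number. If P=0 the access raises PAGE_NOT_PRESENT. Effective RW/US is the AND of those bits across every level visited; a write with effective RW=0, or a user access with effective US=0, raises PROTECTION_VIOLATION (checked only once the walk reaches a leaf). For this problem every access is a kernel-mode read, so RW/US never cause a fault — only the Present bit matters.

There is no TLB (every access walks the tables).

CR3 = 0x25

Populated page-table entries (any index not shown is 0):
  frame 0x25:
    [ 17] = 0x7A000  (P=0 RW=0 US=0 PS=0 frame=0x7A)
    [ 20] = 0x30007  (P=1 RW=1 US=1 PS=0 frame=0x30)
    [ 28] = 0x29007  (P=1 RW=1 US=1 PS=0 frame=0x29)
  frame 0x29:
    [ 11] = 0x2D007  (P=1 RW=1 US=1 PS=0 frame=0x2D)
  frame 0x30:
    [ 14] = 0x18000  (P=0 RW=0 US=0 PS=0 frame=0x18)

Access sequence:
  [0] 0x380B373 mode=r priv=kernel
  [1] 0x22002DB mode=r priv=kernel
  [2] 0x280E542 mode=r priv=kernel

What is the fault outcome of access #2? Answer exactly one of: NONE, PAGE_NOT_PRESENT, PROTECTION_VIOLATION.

Walk each access:
#0 VA=0x380B373 (r,kernel):
  L0: frame=0x25 idx=28 entry=0x29007 [P=1 RW=1 US=1 PS=0]
  L1: frame=0x29 idx=11 entry=0x2D007 [P=1 RW=1 US=1 PS=0]
  ⇒ phys 0x2D373  [2 reads]
#1 VA=0x22002DB (r,kernel):
  L0: frame=0x25 idx=17 entry=0x7A000 [P=0 RW=0 US=0 PS=0]
  → PAGE_NOT_PRESENT  (1 entries read)
#2 VA=0x280E542 (r,kernel):
  L0: frame=0x25 idx=20 entry=0x30007 [P=1 RW=1 US=1 PS=0]
  L1: frame=0x30 idx=14 entry=0x18000 [P=0 RW=0 US=0 PS=0]
  → PAGE_NOT_PRESENT  (2 entries read)

Access #2 fault: PAGE_NOT_PRESENT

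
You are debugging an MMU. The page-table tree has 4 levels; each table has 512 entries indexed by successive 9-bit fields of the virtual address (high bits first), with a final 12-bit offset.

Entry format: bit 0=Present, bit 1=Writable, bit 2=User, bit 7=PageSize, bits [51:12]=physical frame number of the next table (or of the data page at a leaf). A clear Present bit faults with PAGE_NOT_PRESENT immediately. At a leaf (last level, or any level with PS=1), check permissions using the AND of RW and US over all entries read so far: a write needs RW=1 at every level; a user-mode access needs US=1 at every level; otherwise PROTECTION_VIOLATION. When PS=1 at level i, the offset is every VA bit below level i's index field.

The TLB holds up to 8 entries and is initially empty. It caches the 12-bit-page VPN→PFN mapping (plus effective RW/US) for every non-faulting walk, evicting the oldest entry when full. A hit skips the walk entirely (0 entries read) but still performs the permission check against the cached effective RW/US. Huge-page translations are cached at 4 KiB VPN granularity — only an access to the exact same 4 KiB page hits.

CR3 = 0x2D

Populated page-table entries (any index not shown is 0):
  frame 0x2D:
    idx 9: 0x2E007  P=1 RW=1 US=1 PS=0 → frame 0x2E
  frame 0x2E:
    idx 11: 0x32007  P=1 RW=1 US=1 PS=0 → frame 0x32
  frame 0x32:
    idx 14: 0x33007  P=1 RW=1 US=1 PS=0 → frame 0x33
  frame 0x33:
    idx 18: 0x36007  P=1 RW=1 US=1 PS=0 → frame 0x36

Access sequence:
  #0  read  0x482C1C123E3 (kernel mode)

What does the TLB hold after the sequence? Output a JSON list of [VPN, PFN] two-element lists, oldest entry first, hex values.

Per-access translation:
#0 VA=0x482C1C123E3 (r,kernel):
  L0 @0x2D[9] → 0x2E007  P=1,RW=1,US=1,PS=0
  L1 @0x2E[11] → 0x32007  P=1,RW=1,US=1,PS=0
  L2 @0x32[14] → 0x33007  P=1,RW=1,US=1,PS=0
  L3 @0x33[18] → 0x36007  P=1,RW=1,US=1,PS=0
  ⇒ phys 0x363E3  [4 reads]

TLB: [["0x482C1C12", "0x36"]]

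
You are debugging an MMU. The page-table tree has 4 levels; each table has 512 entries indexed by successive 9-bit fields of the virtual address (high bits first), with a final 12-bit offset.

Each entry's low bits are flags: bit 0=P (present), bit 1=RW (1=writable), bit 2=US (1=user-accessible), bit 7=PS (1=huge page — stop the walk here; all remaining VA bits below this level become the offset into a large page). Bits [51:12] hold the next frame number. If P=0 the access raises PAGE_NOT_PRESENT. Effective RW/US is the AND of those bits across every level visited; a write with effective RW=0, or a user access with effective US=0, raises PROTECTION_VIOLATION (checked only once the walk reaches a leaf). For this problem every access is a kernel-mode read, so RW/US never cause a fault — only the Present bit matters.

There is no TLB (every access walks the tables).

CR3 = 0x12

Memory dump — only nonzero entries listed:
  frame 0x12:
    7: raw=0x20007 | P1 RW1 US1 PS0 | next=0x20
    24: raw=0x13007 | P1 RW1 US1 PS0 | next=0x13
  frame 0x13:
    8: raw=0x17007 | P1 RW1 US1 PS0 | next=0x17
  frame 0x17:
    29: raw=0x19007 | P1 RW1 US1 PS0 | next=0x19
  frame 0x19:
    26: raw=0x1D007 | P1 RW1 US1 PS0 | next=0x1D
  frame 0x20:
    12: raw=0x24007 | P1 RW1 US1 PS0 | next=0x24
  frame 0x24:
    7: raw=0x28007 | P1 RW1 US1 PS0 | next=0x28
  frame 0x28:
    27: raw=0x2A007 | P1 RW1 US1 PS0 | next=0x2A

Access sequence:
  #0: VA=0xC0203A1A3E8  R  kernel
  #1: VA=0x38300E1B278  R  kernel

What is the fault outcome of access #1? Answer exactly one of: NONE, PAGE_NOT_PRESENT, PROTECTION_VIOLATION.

Per-access translation:
#0 VA=0xC0203A1A3E8 (r,kernel):
  [0] read 0x12 idx=24: raw=0x13007 flags P=1 W=1 U=1 S=0
  [1] read 0x13 idx=8: raw=0x17007 flags P=1 W=1 U=1 S=0
  [2] read 0x17 idx=29: raw=0x19007 flags P=1 W=1 U=1 S=0
  [3] read 0x19 idx=26: raw=0x1D007 flags P=1 W=1 U=1 S=0
  → PA=0x1D3E8  (4 entries read)
#1 VA=0x38300E1B278 (r,kernel):
  [0] read 0x12 idx=7: raw=0x20007 flags P=1 W=1 U=1 S=0
  [1] read 0x20 idx=12: raw=0x24007 flags P=1 W=1 U=1 S=0
  [2] read 0x24 idx=7: raw=0x28007 flags P=1 W=1 U=1 S=0
  [3] read 0x28 idx=27: raw=0x2A007 flags P=1 W=1 U=1 S=0
  → PA=0x2A278  (4 entries read)

Access #1 fault: NONE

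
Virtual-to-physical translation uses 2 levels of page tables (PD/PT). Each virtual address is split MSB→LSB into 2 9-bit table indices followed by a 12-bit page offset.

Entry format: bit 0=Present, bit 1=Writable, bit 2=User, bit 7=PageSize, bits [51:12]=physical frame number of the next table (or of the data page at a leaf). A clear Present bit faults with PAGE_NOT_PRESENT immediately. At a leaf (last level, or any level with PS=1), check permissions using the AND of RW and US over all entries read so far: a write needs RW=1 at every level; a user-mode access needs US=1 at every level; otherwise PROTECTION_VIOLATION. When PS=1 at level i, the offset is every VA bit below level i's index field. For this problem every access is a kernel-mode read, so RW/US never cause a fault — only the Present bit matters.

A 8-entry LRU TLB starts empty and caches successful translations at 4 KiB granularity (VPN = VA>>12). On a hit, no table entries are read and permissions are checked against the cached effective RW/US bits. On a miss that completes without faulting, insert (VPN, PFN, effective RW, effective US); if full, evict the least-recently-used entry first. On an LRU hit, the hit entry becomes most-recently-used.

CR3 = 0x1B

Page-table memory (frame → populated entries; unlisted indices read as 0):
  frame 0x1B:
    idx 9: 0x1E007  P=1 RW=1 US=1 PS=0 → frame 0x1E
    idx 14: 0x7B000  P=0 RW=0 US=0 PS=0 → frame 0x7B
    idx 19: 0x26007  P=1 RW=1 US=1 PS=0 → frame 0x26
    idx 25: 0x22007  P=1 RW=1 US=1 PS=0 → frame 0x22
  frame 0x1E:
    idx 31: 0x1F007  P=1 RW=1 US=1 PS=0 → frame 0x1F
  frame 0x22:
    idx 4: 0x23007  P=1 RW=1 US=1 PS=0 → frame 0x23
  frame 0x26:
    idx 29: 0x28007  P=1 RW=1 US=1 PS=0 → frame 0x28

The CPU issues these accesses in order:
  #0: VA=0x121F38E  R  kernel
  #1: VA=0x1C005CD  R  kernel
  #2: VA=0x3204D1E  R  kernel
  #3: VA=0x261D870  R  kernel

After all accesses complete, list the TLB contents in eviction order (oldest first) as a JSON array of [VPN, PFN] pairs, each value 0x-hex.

Trace:
#0 VA=0x121F38E (r,kernel):
  lvl0: tbl 0x1B, slot 9 ⇒ 0x1E007 (P1/RW1/US1/PS0)
  lvl1: tbl 0x1E, slot 31 ⇒ 0x1F007 (P1/RW1/US1/PS0)
  ⇒ phys 0x1F38E  [2 reads]
#1 VA=0x1C005CD (r,kernel):
  lvl0: tbl 0x1B, slot 14 ⇒ 0x7B000 (P0/RW0/US0/PS0)
  ✗ PAGE_NOT_PRESENT  [1 reads]
#2 VA=0x3204D1E (r,kernel):
  lvl0: tbl 0x1B, slot 25 ⇒ 0x22007 (P1/RW1/US1/PS0)
  lvl1: tbl 0x22, slot 4 ⇒ 0x23007 (P1/RW1/US1/PS0)
  ⇒ phys 0x23D1E  [2 reads]
#3 VA=0x261D870 (r,kernel):
  lvl0: tbl 0x1B, slot 19 ⇒ 0x26007 (P1/RW1/US1/PS0)
  lvl1: tbl 0x26, slot 29 ⇒ 0x28007 (P1/RW1/US1/PS0)
  ⇒ phys 0x28870  [2 reads]

TLB: [["0x121F", "0x1F"], ["0x3204", "0x23"], ["0x261D", "0x28"]]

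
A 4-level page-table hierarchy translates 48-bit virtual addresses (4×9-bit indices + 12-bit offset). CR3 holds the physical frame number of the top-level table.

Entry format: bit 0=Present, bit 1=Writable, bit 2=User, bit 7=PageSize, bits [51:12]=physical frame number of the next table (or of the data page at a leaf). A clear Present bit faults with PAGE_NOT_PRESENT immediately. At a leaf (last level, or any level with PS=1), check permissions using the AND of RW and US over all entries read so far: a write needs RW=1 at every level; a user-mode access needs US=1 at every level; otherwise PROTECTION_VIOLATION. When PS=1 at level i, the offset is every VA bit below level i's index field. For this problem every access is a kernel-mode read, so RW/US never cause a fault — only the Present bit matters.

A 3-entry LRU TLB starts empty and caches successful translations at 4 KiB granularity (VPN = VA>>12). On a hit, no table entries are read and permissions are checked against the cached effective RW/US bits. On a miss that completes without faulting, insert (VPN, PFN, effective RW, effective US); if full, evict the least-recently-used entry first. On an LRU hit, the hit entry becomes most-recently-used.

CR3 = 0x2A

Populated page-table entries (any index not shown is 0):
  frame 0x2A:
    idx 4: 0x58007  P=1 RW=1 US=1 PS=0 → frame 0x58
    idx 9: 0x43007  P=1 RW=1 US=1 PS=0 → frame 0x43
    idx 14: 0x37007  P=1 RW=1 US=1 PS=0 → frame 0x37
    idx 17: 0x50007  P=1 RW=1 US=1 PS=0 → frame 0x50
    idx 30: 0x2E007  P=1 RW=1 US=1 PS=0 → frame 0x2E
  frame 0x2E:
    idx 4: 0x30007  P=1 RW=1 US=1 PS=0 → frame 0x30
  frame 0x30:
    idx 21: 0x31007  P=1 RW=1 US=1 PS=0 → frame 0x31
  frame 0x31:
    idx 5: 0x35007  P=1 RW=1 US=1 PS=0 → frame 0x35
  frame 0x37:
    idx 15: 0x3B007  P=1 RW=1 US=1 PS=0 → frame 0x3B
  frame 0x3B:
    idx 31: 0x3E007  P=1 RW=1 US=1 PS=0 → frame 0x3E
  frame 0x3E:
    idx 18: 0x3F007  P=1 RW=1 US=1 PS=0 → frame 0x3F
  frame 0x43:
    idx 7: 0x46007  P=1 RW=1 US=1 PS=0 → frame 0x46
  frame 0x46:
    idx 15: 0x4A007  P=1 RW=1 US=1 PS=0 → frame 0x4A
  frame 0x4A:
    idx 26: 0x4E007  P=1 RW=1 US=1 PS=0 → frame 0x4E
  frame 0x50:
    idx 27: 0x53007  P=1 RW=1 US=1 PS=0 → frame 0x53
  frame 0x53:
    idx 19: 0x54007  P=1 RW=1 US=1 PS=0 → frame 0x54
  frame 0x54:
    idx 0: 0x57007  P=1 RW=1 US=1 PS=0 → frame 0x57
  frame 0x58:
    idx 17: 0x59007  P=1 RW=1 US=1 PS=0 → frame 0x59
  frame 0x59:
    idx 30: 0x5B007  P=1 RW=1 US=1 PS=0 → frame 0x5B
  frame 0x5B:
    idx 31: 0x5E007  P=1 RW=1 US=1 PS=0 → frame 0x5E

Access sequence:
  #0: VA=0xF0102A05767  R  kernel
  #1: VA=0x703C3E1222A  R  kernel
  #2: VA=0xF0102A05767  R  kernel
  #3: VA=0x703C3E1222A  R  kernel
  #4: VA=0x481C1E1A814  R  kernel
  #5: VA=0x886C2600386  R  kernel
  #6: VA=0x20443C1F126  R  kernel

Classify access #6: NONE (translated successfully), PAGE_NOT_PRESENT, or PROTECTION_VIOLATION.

Walk each access:
#0 VA=0xF0102A05767 (r,kernel):
  L0 @0x2A[30] → 0x2E007  P=1,RW=1,US=1,PS=0
  L1 @0x2E[4] → 0x30007  P=1,RW=1,US=1,PS=0
  L2 @0x30[21] → 0x31007  P=1,RW=1,US=1,PS=0
  L3 @0x31[5] → 0x35007  P=1,RW=1,US=1,PS=0
  ✓ 0x35767  — 4 lookups
#1 VA=0x703C3E1222A (r,kernel):
  L0 @0x2A[14] → 0x37007  P=1,RW=1,US=1,PS=0
  L1 @0x37[15] → 0x3B007  P=1,RW=1,US=1,PS=0
  L2 @0x3B[31] → 0x3E007  P=1,RW=1,US=1,PS=0
  L3 @0x3E[18] → 0x3F007  P=1,RW=1,US=1,PS=0
  ✓ 0x3F22A  — 4 lookups
#2 VA=0xF0102A05767 (r,kernel):
  TLB hit vpn=0xF0102A05 → PA=0x35767
#3 VA=0x703C3E1222A (r,kernel):
  TLB hit vpn=0x703C3E12 → PA=0x3F22A
#4 VA=0x481C1E1A814 (r,kernel):
  L0 @0x2A[9] → 0x43007  P=1,RW=1,US=1,PS=0
  L1 @0x43[7] → 0x46007  P=1,RW=1,US=1,PS=0
  L2 @0x46[15] → 0x4A007  P=1,RW=1,US=1,PS=0
  L3 @0x4A[26] → 0x4E007  P=1,RW=1,US=1,PS=0
  ✓ 0x4E814  — 4 lookups
#5 VA=0x886C2600386 (r,kernel):
  L0 @0x2A[17] → 0x50007  P=1,RW=1,US=1,PS=0
  L1 @0x50[27] → 0x53007  P=1,RW=1,US=1,PS=0
  L2 @0x53[19] → 0x54007  P=1,RW=1,US=1,PS=0
  L3 @0x54[0] → 0x57007  P=1,RW=1,US=1,PS=0
  ✓ 0x57386  — 4 lookups
#6 VA=0x20443C1F126 (r,kernel):
  L0 @0x2A[4] → 0x58007  P=1,RW=1,US=1,PS=0
  L1 @0x58[17] → 0x59007  P=1,RW=1,US=1,PS=0
  L2 @0x59[30] → 0x5B007  P=1,RW=1,US=1,PS=0
  L3 @0x5B[31] → 0x5E007  P=1,RW=1,US=1,PS=0
  ✓ 0x5E126  — 4 lookups

Access #6 fault: NONE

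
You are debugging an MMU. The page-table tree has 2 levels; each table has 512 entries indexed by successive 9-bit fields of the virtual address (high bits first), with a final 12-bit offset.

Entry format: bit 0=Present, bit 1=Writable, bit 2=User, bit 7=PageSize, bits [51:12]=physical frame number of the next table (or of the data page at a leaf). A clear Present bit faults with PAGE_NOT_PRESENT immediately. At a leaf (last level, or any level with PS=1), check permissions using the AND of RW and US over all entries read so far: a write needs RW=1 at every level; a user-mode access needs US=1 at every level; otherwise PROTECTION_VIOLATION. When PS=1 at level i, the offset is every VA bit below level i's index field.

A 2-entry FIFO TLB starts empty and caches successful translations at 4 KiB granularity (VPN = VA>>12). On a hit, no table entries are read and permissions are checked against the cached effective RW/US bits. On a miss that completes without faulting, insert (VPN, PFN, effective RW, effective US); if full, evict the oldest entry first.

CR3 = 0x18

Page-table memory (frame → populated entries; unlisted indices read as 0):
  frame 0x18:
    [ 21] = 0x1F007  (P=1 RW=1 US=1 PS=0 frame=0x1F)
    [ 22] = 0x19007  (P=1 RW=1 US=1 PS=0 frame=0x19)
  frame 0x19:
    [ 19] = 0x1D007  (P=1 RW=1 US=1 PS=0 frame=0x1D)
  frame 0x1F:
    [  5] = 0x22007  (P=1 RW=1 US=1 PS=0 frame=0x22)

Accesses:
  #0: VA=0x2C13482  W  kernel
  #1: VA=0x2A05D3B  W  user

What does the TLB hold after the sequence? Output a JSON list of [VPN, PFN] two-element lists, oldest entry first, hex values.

Per-access translation:
#0 VA=0x2C13482 (w,kernel):
  lvl0: tbl 0x18, slot 22 ⇒ 0x19007 (P1/RW1/US1/PS0)
  lvl1: tbl 0x19, slot 19 ⇒ 0x1D007 (P1/RW1/US1/PS0)
  → PA=0x1D482  (2 entries read)
#1 VA=0x2A05D3B (w,user):
  lvl0: tbl 0x18, slot 21 ⇒ 0x1F007 (P1/RW1/US1/PS0)
  lvl1: tbl 0x1F, slot 5 ⇒ 0x22007 (P1/RW1/US1/PS0)
  → PA=0x22D3B  (2 entries read)

TLB: [["0x2C13", "0x1D"], ["0x2A05", "0x22"]]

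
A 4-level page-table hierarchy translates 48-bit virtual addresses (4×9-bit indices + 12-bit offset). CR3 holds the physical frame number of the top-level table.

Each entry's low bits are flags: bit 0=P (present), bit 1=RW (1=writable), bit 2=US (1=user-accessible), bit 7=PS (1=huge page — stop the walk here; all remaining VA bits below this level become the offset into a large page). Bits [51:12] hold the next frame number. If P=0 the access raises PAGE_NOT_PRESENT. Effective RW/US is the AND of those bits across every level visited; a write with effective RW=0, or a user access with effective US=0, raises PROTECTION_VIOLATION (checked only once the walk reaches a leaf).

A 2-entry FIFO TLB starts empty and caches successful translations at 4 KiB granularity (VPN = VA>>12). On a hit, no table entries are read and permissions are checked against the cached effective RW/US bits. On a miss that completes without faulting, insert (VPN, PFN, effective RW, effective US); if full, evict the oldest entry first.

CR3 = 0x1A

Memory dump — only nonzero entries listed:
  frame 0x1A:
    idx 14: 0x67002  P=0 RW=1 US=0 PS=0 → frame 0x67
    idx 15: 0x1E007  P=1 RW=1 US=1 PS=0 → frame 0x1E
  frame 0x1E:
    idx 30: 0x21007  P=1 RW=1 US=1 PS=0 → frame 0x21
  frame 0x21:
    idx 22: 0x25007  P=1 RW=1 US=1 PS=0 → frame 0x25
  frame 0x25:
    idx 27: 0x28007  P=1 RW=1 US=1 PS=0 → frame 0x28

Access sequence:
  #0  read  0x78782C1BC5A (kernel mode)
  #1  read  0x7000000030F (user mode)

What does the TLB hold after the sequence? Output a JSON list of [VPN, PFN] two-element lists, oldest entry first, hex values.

Trace:
#0 VA=0x78782C1BC5A (r,kernel):
  L0 @0x1A[15] → 0x1E007  P=1,RW=1,US=1,PS=0
  L1 @0x1E[30] → 0x21007  P=1,RW=1,US=1,PS=0
  L2 @0x21[22] → 0x25007  P=1,RW=1,US=1,PS=0
  L3 @0x25[27] → 0x28007  P=1,RW=1,US=1,PS=0
  ⇒ phys 0x28C5A  [4 reads]
#1 VA=0x7000000030F (r,user):
  L0 @0x1A[14] → 0x67002  P=0,RW=1,US=0,PS=0
  → PAGE_NOT_PRESENT  (1 entries read)

TLB: [["0x78782C1B", "0x28"]]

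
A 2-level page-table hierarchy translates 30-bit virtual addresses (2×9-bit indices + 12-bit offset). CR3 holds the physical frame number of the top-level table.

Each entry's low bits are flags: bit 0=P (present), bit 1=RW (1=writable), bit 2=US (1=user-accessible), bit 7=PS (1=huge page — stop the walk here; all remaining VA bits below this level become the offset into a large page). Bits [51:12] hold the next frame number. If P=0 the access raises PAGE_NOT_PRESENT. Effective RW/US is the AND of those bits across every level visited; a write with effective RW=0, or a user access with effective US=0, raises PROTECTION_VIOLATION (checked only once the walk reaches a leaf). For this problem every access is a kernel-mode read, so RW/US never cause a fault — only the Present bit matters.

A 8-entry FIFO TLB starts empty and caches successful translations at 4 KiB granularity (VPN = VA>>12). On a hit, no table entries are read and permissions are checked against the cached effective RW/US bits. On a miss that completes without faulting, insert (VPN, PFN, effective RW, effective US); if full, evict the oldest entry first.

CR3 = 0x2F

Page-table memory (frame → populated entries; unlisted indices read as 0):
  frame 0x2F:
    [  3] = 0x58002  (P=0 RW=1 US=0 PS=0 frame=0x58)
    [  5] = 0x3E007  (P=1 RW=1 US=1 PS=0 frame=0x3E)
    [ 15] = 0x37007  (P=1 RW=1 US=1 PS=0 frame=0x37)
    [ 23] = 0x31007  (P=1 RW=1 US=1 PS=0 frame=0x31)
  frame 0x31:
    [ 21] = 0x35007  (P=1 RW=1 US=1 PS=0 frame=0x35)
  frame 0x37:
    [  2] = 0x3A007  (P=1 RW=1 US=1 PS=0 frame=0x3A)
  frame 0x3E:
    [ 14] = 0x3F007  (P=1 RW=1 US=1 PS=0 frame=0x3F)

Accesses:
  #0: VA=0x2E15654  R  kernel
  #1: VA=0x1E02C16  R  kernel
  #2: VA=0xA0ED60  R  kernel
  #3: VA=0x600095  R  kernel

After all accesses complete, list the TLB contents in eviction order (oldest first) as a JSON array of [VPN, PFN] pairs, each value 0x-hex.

Walk each access:
#0 VA=0x2E15654 (r,kernel):
  lvl0: tbl 0x2F, slot 23 ⇒ 0x31007 (P1/RW1/US1/PS0)
  lvl1: tbl 0x31, slot 21 ⇒ 0x35007 (P1/RW1/US1/PS0)
  ✓ 0x35654  — 2 lookups
#1 VA=0x1E02C16 (r,kernel):
  lvl0: tbl 0x2F, slot 15 ⇒ 0x37007 (P1/RW1/US1/PS0)
  lvl1: tbl 0x37, slot 2 ⇒ 0x3A007 (P1/RW1/US1/PS0)
  ✓ 0x3AC16  — 2 lookups
#2 VA=0xA0ED60 (r,kernel):
  lvl0: tbl 0x2F, slot 5 ⇒ 0x3E007 (P1/RW1/US1/PS0)
  lvl1: tbl 0x3E, slot 14 ⇒ 0x3F007 (P1/RW1/US1/PS0)
  ✓ 0x3FD60  — 2 lookups
#3 VA=0x600095 (r,kernel):
  lvl0: tbl 0x2F, slot 3 ⇒ 0x58002 (P0/RW1/US0/PS0)
  ⇒ fault: PAGE_NOT_PRESENT  — 1 lookups

TLB: [["0x2E15", "0x35"], ["0x1E02", "0x3A"], ["0xA0E", "0x3F"]]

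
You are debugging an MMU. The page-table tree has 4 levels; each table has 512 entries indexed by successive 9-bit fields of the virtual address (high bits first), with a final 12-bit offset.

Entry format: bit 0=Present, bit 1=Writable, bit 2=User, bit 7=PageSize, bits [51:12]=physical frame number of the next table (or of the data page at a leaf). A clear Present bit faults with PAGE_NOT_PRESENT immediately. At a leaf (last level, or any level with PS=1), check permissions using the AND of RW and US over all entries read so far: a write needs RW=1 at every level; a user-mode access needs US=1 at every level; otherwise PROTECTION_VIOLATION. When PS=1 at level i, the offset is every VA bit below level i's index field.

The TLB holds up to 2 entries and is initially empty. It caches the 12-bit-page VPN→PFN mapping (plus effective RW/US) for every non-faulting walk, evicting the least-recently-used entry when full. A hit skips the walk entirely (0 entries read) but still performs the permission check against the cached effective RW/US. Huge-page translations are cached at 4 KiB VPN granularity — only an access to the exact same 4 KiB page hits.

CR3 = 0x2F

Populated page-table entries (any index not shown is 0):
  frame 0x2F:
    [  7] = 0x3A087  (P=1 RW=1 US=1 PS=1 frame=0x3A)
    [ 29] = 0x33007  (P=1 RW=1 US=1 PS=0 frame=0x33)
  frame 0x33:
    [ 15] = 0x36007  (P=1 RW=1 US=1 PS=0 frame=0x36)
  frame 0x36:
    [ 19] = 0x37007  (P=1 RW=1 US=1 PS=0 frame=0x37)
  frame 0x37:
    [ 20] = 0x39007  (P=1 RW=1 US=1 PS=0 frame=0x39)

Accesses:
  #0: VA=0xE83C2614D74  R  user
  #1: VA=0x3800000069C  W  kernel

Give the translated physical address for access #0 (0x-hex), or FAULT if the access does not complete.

Per-access translation:
#0 VA=0xE83C2614D74 (r,user):
  lvl0: tbl 0x2F, slot 29 ⇒ 0x33007 (P1/RW1/US1/PS0)
  lvl1: tbl 0x33, slot 15 ⇒ 0x36007 (P1/RW1/US1/PS0)
  lvl2: tbl 0x36, slot 19 ⇒ 0x37007 (P1/RW1/US1/PS0)
  lvl3: tbl 0x37, slot 20 ⇒ 0x39007 (P1/RW1/US1/PS0)
  ⇒ phys 0x39D74  [4 reads]
#1 VA=0x3800000069C (w,kernel):
  lvl0: tbl 0x2F, slot 7 ⇒ 0x3A087 (P1/RW1/US1/PS1)
  ⇒ phys 0x3A69C (huge @L0)  [1 reads]

Access #0 PA: 0x39D74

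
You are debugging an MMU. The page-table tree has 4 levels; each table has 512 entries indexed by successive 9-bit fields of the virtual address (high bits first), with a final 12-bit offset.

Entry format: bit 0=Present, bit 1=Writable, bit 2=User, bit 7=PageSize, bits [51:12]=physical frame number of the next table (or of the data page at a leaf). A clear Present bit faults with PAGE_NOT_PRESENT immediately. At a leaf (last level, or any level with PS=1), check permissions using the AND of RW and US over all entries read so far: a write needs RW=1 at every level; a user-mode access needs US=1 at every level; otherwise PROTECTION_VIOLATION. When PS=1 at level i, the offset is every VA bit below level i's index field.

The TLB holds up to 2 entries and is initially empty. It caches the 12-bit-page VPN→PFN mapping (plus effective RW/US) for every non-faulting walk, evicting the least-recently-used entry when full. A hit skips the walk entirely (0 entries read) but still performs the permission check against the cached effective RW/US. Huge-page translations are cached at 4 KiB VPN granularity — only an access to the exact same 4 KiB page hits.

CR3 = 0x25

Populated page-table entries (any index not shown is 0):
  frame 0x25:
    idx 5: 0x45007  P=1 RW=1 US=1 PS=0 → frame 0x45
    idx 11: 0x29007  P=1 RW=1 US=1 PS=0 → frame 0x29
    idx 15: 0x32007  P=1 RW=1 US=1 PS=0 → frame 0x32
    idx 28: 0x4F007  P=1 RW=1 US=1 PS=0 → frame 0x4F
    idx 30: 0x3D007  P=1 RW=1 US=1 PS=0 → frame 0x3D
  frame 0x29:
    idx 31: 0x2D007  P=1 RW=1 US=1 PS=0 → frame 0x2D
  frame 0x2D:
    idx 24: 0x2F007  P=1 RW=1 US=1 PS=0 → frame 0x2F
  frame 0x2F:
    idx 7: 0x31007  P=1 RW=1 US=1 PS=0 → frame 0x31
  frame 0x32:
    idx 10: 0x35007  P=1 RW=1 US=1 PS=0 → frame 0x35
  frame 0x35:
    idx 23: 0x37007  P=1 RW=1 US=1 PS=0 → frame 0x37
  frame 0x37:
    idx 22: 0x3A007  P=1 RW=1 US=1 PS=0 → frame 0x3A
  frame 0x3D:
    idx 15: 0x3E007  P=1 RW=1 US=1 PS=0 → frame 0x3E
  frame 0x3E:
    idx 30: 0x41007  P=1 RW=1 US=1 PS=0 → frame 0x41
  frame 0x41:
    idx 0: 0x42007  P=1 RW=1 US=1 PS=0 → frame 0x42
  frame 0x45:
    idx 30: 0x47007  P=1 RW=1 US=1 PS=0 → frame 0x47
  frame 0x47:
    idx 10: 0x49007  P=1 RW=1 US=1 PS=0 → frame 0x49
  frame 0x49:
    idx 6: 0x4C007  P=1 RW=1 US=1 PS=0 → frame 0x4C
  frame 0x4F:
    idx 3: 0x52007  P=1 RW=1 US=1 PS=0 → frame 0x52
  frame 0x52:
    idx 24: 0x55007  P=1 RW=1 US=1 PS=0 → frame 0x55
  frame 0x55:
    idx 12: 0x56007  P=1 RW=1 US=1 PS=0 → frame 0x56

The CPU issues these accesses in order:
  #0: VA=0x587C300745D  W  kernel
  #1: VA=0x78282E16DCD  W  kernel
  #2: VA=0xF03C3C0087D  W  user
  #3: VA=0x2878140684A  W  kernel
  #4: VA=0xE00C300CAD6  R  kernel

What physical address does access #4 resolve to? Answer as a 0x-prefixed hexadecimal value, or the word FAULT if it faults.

Per-access translation:
#0 VA=0x587C300745D (w,kernel):
  [0] read 0x25 idx=11: raw=0x29007 flags P=1 W=1 U=1 S=0
  [1] read 0x29 idx=31: raw=0x2D007 flags P=1 W=1 U=1 S=0
  [2] read 0x2D idx=24: raw=0x2F007 flags P=1 W=1 U=1 S=0
  [3] read 0x2F idx=7: raw=0x31007 flags P=1 W=1 U=1 S=0
  ✓ 0x3145D  — 4 lookups
#1 VA=0x78282E16DCD (w,kernel):
  [0] read 0x25 idx=15: raw=0x32007 flags P=1 W=1 U=1 S=0
  [1] read 0x32 idx=10: raw=0x35007 flags P=1 W=1 U=1 S=0
  [2] read 0x35 idx=23: raw=0x37007 flags P=1 W=1 U=1 S=0
  [3] read 0x37 idx=22: raw=0x3A007 flags P=1 W=1 U=1 S=0
  ✓ 0x3ADCD  — 4 lookups
#2 VA=0xF03C3C0087D (w,user):
  [0] read 0x25 idx=30: raw=0x3D007 flags P=1 W=1 U=1 S=0
  [1] read 0x3D idx=15: raw=0x3E007 flags P=1 W=1 U=1 S=0
  [2] read 0x3E idx=30: raw=0x41007 flags P=1 W=1 U=1 S=0
  [3] read 0x41 idx=0: raw=0x42007 flags P=1 W=1 U=1 S=0
  ✓ 0x4287D  — 4 lookups
#3 VA=0x2878140684A (w,kernel):
  [0] read 0x25 idx=5: raw=0x45007 flags P=1 W=1 U=1 S=0
  [1] read 0x45 idx=30: raw=0x47007 flags P=1 W=1 U=1 S=0
  [2] read 0x47 idx=10: raw=0x49007 flags P=1 W=1 U=1 S=0
  [3] read 0x49 idx=6: raw=0x4C007 flags P=1 W=1 U=1 S=0
  ✓ 0x4C84A  — 4 lookups
#4 VA=0xE00C300CAD6 (r,kernel):
  [0] read 0x25 idx=28: raw=0x4F007 flags P=1 W=1 U=1 S=0
  [1] read 0x4F idx=3: raw=0x52007 flags P=1 W=1 U=1 S=0
  [2] read 0x52 idx=24: raw=0x55007 flags P=1 W=1 U=1 S=0
  [3] read 0x55 idx=12: raw=0x56007 flags P=1 W=1 U=1 S=0
  ✓ 0x56AD6  — 4 lookups

Access #4 PA: 0x56AD6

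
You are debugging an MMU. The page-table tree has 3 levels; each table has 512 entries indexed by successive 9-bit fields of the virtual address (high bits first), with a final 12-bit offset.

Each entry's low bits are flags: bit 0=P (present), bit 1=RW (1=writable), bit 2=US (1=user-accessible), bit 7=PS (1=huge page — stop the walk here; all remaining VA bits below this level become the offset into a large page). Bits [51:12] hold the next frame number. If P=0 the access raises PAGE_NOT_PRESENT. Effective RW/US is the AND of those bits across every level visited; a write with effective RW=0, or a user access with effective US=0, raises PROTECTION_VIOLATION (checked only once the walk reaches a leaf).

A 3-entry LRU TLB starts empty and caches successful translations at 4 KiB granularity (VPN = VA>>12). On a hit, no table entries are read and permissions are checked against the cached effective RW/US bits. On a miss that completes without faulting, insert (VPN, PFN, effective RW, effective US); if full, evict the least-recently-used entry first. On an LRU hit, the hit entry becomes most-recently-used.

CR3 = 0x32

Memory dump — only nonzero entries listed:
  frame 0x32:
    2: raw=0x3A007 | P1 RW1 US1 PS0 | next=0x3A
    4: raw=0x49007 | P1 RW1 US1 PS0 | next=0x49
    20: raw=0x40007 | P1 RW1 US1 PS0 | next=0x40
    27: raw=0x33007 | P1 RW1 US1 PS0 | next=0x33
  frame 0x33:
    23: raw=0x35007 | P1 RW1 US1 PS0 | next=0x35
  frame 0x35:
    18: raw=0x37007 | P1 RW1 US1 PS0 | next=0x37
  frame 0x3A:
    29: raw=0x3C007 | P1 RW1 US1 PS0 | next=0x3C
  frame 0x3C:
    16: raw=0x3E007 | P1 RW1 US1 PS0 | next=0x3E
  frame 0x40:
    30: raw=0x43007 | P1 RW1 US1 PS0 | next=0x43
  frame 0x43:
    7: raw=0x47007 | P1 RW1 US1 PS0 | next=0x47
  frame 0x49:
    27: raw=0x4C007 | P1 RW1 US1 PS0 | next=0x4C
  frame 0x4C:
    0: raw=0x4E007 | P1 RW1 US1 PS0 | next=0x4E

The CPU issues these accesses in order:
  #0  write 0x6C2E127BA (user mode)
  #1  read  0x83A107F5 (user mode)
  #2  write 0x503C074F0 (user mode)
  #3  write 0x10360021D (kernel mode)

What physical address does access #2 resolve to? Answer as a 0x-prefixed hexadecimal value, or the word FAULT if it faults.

Trace:
#0 VA=0x6C2E127BA (w,user):
  L0: frame=0x32 idx=27 entry=0x33007 [P=1 RW=1 US=1 PS=0]
  L1: frame=0x33 idx=23 entry=0x35007 [P=1 RW=1 US=1 PS=0]
  L2: frame=0x35 idx=18 entry=0x37007 [P=1 RW=1 US=1 PS=0]
  → PA=0x377BA  (3 entries read)
#1 VA=0x83A107F5 (r,user):
  L0: frame=0x32 idx=2 entry=0x3A007 [P=1 RW=1 US=1 PS=0]
  L1: frame=0x3A idx=29 entry=0x3C007 [P=1 RW=1 US=1 PS=0]
  L2: frame=0x3C idx=16 entry=0x3E007 [P=1 RW=1 US=1 PS=0]
  → PA=0x3E7F5  (3 entries read)
#2 VA=0x503C074F0 (w,user):
  L0: frame=0x32 idx=20 entry=0x40007 [P=1 RW=1 US=1 PS=0]
  L1: frame=0x40 idx=30 entry=0x43007 [P=1 RW=1 US=1 PS=0]
  L2: frame=0x43 idx=7 entry=0x47007 [P=1 RW=1 US=1 PS=0]
  → PA=0x474F0  (3 entries read)
#3 VA=0x10360021D (w,kernel):
  L0: frame=0x32 idx=4 entry=0x49007 [P=1 RW=1 US=1 PS=0]
  L1: frame=0x49 idx=27 entry=0x4C007 [P=1 RW=1 US=1 PS=0]
  L2: frame=0x4C idx=0 entry=0x4E007 [P=1 RW=1 US=1 PS=0]
  → PA=0x4E21D  (3 entries read)

Access #2 PA: 0x474F0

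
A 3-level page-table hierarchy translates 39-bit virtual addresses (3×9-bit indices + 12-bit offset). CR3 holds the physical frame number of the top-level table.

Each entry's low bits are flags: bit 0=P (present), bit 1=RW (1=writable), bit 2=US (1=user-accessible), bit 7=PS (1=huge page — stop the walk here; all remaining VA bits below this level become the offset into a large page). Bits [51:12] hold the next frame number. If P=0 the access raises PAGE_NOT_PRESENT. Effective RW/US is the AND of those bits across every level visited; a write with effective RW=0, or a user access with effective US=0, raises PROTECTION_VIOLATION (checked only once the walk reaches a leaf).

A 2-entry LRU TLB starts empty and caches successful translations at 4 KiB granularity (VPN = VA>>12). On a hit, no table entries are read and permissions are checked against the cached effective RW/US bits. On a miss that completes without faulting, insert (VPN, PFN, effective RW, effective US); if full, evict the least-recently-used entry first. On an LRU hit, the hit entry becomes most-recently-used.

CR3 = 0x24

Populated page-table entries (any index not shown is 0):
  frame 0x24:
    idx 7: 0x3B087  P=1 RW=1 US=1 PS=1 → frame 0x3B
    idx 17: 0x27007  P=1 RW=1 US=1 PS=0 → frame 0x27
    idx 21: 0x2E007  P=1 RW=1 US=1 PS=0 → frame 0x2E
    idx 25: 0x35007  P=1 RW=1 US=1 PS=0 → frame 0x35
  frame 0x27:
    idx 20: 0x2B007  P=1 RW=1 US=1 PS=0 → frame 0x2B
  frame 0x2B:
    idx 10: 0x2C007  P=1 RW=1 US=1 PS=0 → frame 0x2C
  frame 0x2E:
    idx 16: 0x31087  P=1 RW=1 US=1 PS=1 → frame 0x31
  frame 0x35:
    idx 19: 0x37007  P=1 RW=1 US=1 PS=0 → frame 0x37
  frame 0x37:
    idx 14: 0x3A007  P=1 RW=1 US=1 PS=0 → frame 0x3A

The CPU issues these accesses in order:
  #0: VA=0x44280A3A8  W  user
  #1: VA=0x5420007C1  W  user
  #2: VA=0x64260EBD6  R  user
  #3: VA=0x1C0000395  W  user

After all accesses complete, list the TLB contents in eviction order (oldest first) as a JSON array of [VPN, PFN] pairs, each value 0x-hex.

Per-access translation:
#0 VA=0x44280A3A8 (w,user):
  L0: frame=0x24 idx=17 entry=0x27007 [P=1 RW=1 US=1 PS=0]
  L1: frame=0x27 idx=20 entry=0x2B007 [P=1 RW=1 US=1 PS=0]
  L2: frame=0x2B idx=10 entry=0x2C007 [P=1 RW=1 US=1 PS=0]
  → PA=0x2C3A8  (3 entries read)
#1 VA=0x5420007C1 (w,user):
  L0: frame=0x24 idx=21 entry=0x2E007 [P=1 RW=1 US=1 PS=0]
  L1: frame=0x2E idx=16 entry=0x31087 [P=1 RW=1 US=1 PS=1]
  → PA=0x317C1 (huge @L1)  (2 entries read)
#2 VA=0x64260EBD6 (r,user):
  L0: frame=0x24 idx=25 entry=0x35007 [P=1 RW=1 US=1 PS=0]
  L1: frame=0x35 idx=19 entry=0x37007 [P=1 RW=1 US=1 PS=0]
  L2: frame=0x37 idx=14 entry=0x3A007 [P=1 RW=1 US=1 PS=0]
  → PA=0x3ABD6  (3 entries read)
#3 VA=0x1C0000395 (w,user):
  L0: frame=0x24 idx=7 entry=0x3B087 [P=1 RW=1 US=1 PS=1]
  → PA=0x3B395 (huge @L0)  (1 entries read)

TLB: [["0x64260E", "0x3A"], ["0x1C0000", "0x3B"]]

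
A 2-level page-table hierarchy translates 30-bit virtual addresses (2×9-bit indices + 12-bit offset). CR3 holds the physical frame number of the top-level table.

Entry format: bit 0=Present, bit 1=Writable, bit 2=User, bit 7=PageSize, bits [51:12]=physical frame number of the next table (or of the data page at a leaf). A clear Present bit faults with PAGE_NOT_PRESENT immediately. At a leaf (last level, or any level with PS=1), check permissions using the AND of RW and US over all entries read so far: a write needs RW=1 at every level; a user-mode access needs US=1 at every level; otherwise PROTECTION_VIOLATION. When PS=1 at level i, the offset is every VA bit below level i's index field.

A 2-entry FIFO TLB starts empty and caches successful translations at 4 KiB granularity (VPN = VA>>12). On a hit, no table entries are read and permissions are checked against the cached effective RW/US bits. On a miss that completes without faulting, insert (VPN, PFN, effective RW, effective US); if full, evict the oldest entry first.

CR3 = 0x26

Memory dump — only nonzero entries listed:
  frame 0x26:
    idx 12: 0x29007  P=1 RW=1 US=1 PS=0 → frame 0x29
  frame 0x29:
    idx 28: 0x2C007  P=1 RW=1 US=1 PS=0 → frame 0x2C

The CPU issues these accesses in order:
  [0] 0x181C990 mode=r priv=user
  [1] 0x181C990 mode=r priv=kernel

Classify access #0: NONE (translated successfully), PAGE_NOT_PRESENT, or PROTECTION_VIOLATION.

Per-access translation:
#0 VA=0x181C990 (r,user):
  L0: frame=0x26 idx=12 entry=0x29007 [P=1 RW=1 US=1 PS=0]
  L1: frame=0x29 idx=28 entry=0x2C007 [P=1 RW=1 US=1 PS=0]
  ✓ 0x2C990  — 2 lookups
#1 VA=0x181C990 (r,kernel):
  TLB hit vpn=0x181C → PA=0x2C990

Access #0 fault: NONE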